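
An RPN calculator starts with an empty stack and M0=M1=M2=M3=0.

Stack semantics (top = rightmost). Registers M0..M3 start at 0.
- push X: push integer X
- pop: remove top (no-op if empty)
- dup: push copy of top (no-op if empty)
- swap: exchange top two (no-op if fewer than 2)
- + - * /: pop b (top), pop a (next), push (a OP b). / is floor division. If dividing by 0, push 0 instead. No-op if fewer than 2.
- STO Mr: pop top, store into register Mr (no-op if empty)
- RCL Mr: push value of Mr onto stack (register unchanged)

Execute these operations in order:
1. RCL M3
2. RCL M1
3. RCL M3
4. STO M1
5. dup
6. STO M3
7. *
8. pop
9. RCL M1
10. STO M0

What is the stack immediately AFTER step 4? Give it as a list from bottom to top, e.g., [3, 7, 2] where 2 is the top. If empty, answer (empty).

After op 1 (RCL M3): stack=[0] mem=[0,0,0,0]
After op 2 (RCL M1): stack=[0,0] mem=[0,0,0,0]
After op 3 (RCL M3): stack=[0,0,0] mem=[0,0,0,0]
After op 4 (STO M1): stack=[0,0] mem=[0,0,0,0]

[0, 0]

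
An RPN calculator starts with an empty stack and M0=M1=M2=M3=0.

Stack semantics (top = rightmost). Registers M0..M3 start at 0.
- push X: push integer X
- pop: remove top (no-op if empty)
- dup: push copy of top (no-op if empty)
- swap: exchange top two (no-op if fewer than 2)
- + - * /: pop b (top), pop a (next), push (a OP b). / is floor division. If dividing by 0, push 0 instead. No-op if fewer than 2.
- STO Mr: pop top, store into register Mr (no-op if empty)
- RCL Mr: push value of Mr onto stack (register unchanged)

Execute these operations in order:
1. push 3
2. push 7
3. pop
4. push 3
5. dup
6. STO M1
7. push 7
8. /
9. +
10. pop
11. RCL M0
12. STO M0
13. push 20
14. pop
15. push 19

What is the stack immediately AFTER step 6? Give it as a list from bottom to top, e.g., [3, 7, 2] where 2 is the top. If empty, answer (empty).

After op 1 (push 3): stack=[3] mem=[0,0,0,0]
After op 2 (push 7): stack=[3,7] mem=[0,0,0,0]
After op 3 (pop): stack=[3] mem=[0,0,0,0]
After op 4 (push 3): stack=[3,3] mem=[0,0,0,0]
After op 5 (dup): stack=[3,3,3] mem=[0,0,0,0]
After op 6 (STO M1): stack=[3,3] mem=[0,3,0,0]

[3, 3]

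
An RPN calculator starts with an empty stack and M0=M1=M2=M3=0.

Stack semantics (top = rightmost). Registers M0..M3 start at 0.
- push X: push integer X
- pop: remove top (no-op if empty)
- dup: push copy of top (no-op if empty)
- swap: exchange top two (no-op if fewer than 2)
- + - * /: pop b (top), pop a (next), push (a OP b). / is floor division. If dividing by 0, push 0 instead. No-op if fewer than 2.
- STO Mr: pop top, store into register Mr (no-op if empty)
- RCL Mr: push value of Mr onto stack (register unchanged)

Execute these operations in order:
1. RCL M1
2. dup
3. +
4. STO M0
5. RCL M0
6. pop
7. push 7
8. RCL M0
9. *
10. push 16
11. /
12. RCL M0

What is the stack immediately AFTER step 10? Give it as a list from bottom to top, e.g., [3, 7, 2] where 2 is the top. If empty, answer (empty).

After op 1 (RCL M1): stack=[0] mem=[0,0,0,0]
After op 2 (dup): stack=[0,0] mem=[0,0,0,0]
After op 3 (+): stack=[0] mem=[0,0,0,0]
After op 4 (STO M0): stack=[empty] mem=[0,0,0,0]
After op 5 (RCL M0): stack=[0] mem=[0,0,0,0]
After op 6 (pop): stack=[empty] mem=[0,0,0,0]
After op 7 (push 7): stack=[7] mem=[0,0,0,0]
After op 8 (RCL M0): stack=[7,0] mem=[0,0,0,0]
After op 9 (*): stack=[0] mem=[0,0,0,0]
After op 10 (push 16): stack=[0,16] mem=[0,0,0,0]

[0, 16]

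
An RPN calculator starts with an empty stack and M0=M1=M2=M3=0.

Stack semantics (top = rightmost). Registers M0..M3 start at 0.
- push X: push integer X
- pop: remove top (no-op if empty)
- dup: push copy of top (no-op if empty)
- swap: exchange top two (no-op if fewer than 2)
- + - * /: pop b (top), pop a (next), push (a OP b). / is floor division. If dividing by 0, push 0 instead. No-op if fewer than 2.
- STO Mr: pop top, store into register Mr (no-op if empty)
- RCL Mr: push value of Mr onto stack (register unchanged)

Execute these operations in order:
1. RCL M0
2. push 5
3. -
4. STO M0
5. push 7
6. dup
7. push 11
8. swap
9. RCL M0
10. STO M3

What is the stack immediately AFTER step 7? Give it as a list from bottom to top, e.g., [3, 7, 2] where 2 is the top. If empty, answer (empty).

After op 1 (RCL M0): stack=[0] mem=[0,0,0,0]
After op 2 (push 5): stack=[0,5] mem=[0,0,0,0]
After op 3 (-): stack=[-5] mem=[0,0,0,0]
After op 4 (STO M0): stack=[empty] mem=[-5,0,0,0]
After op 5 (push 7): stack=[7] mem=[-5,0,0,0]
After op 6 (dup): stack=[7,7] mem=[-5,0,0,0]
After op 7 (push 11): stack=[7,7,11] mem=[-5,0,0,0]

[7, 7, 11]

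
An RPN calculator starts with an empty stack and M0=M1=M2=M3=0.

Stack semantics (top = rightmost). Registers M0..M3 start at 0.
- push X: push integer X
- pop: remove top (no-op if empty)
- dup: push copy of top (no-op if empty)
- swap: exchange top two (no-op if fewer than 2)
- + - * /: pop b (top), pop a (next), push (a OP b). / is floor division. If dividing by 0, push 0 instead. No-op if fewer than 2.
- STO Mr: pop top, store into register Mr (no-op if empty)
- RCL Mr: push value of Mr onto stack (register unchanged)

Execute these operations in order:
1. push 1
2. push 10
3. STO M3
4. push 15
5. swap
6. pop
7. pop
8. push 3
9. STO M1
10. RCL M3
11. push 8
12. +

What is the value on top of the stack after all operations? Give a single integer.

Answer: 18

Derivation:
After op 1 (push 1): stack=[1] mem=[0,0,0,0]
After op 2 (push 10): stack=[1,10] mem=[0,0,0,0]
After op 3 (STO M3): stack=[1] mem=[0,0,0,10]
After op 4 (push 15): stack=[1,15] mem=[0,0,0,10]
After op 5 (swap): stack=[15,1] mem=[0,0,0,10]
After op 6 (pop): stack=[15] mem=[0,0,0,10]
After op 7 (pop): stack=[empty] mem=[0,0,0,10]
After op 8 (push 3): stack=[3] mem=[0,0,0,10]
After op 9 (STO M1): stack=[empty] mem=[0,3,0,10]
After op 10 (RCL M3): stack=[10] mem=[0,3,0,10]
After op 11 (push 8): stack=[10,8] mem=[0,3,0,10]
After op 12 (+): stack=[18] mem=[0,3,0,10]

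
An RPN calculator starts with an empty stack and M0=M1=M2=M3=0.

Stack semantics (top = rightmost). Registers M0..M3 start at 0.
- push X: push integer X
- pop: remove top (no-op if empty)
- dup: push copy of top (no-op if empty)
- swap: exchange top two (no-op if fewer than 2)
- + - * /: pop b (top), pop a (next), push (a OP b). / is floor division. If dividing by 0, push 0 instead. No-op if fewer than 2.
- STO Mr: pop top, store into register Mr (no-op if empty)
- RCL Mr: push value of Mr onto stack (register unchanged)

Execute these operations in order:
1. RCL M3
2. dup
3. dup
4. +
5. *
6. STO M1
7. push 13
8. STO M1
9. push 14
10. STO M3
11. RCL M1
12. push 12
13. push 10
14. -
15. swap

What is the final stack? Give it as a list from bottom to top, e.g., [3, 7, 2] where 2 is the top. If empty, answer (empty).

Answer: [2, 13]

Derivation:
After op 1 (RCL M3): stack=[0] mem=[0,0,0,0]
After op 2 (dup): stack=[0,0] mem=[0,0,0,0]
After op 3 (dup): stack=[0,0,0] mem=[0,0,0,0]
After op 4 (+): stack=[0,0] mem=[0,0,0,0]
After op 5 (*): stack=[0] mem=[0,0,0,0]
After op 6 (STO M1): stack=[empty] mem=[0,0,0,0]
After op 7 (push 13): stack=[13] mem=[0,0,0,0]
After op 8 (STO M1): stack=[empty] mem=[0,13,0,0]
After op 9 (push 14): stack=[14] mem=[0,13,0,0]
After op 10 (STO M3): stack=[empty] mem=[0,13,0,14]
After op 11 (RCL M1): stack=[13] mem=[0,13,0,14]
After op 12 (push 12): stack=[13,12] mem=[0,13,0,14]
After op 13 (push 10): stack=[13,12,10] mem=[0,13,0,14]
After op 14 (-): stack=[13,2] mem=[0,13,0,14]
After op 15 (swap): stack=[2,13] mem=[0,13,0,14]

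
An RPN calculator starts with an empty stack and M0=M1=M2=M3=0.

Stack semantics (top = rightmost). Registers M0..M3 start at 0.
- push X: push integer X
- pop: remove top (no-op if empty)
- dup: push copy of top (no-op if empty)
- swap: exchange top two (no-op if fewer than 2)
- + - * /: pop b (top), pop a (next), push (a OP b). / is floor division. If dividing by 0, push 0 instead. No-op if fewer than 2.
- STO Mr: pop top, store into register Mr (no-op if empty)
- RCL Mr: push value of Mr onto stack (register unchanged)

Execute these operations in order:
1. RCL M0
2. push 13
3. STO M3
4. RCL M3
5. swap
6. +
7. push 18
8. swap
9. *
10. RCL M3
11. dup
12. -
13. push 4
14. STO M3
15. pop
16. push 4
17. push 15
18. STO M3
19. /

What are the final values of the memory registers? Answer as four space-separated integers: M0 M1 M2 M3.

Answer: 0 0 0 15

Derivation:
After op 1 (RCL M0): stack=[0] mem=[0,0,0,0]
After op 2 (push 13): stack=[0,13] mem=[0,0,0,0]
After op 3 (STO M3): stack=[0] mem=[0,0,0,13]
After op 4 (RCL M3): stack=[0,13] mem=[0,0,0,13]
After op 5 (swap): stack=[13,0] mem=[0,0,0,13]
After op 6 (+): stack=[13] mem=[0,0,0,13]
After op 7 (push 18): stack=[13,18] mem=[0,0,0,13]
After op 8 (swap): stack=[18,13] mem=[0,0,0,13]
After op 9 (*): stack=[234] mem=[0,0,0,13]
After op 10 (RCL M3): stack=[234,13] mem=[0,0,0,13]
After op 11 (dup): stack=[234,13,13] mem=[0,0,0,13]
After op 12 (-): stack=[234,0] mem=[0,0,0,13]
After op 13 (push 4): stack=[234,0,4] mem=[0,0,0,13]
After op 14 (STO M3): stack=[234,0] mem=[0,0,0,4]
After op 15 (pop): stack=[234] mem=[0,0,0,4]
After op 16 (push 4): stack=[234,4] mem=[0,0,0,4]
After op 17 (push 15): stack=[234,4,15] mem=[0,0,0,4]
After op 18 (STO M3): stack=[234,4] mem=[0,0,0,15]
After op 19 (/): stack=[58] mem=[0,0,0,15]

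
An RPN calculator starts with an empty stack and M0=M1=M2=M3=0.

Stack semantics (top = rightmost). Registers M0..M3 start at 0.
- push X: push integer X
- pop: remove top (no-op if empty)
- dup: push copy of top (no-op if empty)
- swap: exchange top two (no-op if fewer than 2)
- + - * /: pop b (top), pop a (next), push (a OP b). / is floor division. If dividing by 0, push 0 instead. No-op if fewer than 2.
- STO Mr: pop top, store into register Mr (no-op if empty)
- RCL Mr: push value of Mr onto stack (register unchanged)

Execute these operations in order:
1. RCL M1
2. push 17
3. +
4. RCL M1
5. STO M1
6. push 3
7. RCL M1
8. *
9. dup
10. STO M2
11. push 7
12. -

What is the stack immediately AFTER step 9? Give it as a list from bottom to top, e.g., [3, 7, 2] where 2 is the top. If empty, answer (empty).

After op 1 (RCL M1): stack=[0] mem=[0,0,0,0]
After op 2 (push 17): stack=[0,17] mem=[0,0,0,0]
After op 3 (+): stack=[17] mem=[0,0,0,0]
After op 4 (RCL M1): stack=[17,0] mem=[0,0,0,0]
After op 5 (STO M1): stack=[17] mem=[0,0,0,0]
After op 6 (push 3): stack=[17,3] mem=[0,0,0,0]
After op 7 (RCL M1): stack=[17,3,0] mem=[0,0,0,0]
After op 8 (*): stack=[17,0] mem=[0,0,0,0]
After op 9 (dup): stack=[17,0,0] mem=[0,0,0,0]

[17, 0, 0]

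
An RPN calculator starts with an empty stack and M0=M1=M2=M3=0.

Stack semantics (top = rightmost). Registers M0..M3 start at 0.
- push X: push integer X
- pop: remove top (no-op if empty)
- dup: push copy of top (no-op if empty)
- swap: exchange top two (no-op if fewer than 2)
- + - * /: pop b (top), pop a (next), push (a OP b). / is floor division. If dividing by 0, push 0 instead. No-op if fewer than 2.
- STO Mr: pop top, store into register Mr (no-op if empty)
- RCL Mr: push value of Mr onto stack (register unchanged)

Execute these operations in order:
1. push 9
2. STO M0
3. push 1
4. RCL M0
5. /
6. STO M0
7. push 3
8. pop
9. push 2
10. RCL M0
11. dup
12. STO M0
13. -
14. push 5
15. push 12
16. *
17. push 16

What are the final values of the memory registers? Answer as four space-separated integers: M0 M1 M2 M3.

Answer: 0 0 0 0

Derivation:
After op 1 (push 9): stack=[9] mem=[0,0,0,0]
After op 2 (STO M0): stack=[empty] mem=[9,0,0,0]
After op 3 (push 1): stack=[1] mem=[9,0,0,0]
After op 4 (RCL M0): stack=[1,9] mem=[9,0,0,0]
After op 5 (/): stack=[0] mem=[9,0,0,0]
After op 6 (STO M0): stack=[empty] mem=[0,0,0,0]
After op 7 (push 3): stack=[3] mem=[0,0,0,0]
After op 8 (pop): stack=[empty] mem=[0,0,0,0]
After op 9 (push 2): stack=[2] mem=[0,0,0,0]
After op 10 (RCL M0): stack=[2,0] mem=[0,0,0,0]
After op 11 (dup): stack=[2,0,0] mem=[0,0,0,0]
After op 12 (STO M0): stack=[2,0] mem=[0,0,0,0]
After op 13 (-): stack=[2] mem=[0,0,0,0]
After op 14 (push 5): stack=[2,5] mem=[0,0,0,0]
After op 15 (push 12): stack=[2,5,12] mem=[0,0,0,0]
After op 16 (*): stack=[2,60] mem=[0,0,0,0]
After op 17 (push 16): stack=[2,60,16] mem=[0,0,0,0]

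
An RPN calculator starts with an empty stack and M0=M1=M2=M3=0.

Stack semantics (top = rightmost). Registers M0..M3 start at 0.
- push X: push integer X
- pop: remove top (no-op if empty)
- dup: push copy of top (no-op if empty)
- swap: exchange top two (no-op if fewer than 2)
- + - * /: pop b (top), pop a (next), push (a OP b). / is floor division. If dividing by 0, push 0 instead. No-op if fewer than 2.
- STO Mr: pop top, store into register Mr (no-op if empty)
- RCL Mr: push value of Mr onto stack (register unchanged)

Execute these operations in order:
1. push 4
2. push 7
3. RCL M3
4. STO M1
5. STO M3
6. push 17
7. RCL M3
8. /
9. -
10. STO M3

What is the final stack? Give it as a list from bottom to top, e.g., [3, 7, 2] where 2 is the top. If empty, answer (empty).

Answer: (empty)

Derivation:
After op 1 (push 4): stack=[4] mem=[0,0,0,0]
After op 2 (push 7): stack=[4,7] mem=[0,0,0,0]
After op 3 (RCL M3): stack=[4,7,0] mem=[0,0,0,0]
After op 4 (STO M1): stack=[4,7] mem=[0,0,0,0]
After op 5 (STO M3): stack=[4] mem=[0,0,0,7]
After op 6 (push 17): stack=[4,17] mem=[0,0,0,7]
After op 7 (RCL M3): stack=[4,17,7] mem=[0,0,0,7]
After op 8 (/): stack=[4,2] mem=[0,0,0,7]
After op 9 (-): stack=[2] mem=[0,0,0,7]
After op 10 (STO M3): stack=[empty] mem=[0,0,0,2]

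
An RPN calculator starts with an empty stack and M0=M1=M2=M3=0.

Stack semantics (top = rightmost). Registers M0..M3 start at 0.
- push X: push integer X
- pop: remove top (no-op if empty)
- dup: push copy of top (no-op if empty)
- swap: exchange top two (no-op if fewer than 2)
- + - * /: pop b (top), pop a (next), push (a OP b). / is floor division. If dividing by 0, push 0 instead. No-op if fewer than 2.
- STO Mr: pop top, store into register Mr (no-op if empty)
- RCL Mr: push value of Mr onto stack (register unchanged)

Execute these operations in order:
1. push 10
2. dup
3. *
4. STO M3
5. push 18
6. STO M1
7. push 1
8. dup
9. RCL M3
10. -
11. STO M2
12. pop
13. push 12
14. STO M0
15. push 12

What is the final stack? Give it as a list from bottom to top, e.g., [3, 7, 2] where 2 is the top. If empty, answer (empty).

After op 1 (push 10): stack=[10] mem=[0,0,0,0]
After op 2 (dup): stack=[10,10] mem=[0,0,0,0]
After op 3 (*): stack=[100] mem=[0,0,0,0]
After op 4 (STO M3): stack=[empty] mem=[0,0,0,100]
After op 5 (push 18): stack=[18] mem=[0,0,0,100]
After op 6 (STO M1): stack=[empty] mem=[0,18,0,100]
After op 7 (push 1): stack=[1] mem=[0,18,0,100]
After op 8 (dup): stack=[1,1] mem=[0,18,0,100]
After op 9 (RCL M3): stack=[1,1,100] mem=[0,18,0,100]
After op 10 (-): stack=[1,-99] mem=[0,18,0,100]
After op 11 (STO M2): stack=[1] mem=[0,18,-99,100]
After op 12 (pop): stack=[empty] mem=[0,18,-99,100]
After op 13 (push 12): stack=[12] mem=[0,18,-99,100]
After op 14 (STO M0): stack=[empty] mem=[12,18,-99,100]
After op 15 (push 12): stack=[12] mem=[12,18,-99,100]

Answer: [12]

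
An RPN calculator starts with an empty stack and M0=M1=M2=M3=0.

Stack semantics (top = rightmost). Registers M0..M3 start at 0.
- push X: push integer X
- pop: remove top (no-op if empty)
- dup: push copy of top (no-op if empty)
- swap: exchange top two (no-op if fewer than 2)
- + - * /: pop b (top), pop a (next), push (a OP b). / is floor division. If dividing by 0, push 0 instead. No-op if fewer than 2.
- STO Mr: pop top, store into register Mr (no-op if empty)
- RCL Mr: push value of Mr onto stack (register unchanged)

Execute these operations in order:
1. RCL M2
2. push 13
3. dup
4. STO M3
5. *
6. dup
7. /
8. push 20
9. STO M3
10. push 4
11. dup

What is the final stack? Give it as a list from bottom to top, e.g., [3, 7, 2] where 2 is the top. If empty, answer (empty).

After op 1 (RCL M2): stack=[0] mem=[0,0,0,0]
After op 2 (push 13): stack=[0,13] mem=[0,0,0,0]
After op 3 (dup): stack=[0,13,13] mem=[0,0,0,0]
After op 4 (STO M3): stack=[0,13] mem=[0,0,0,13]
After op 5 (*): stack=[0] mem=[0,0,0,13]
After op 6 (dup): stack=[0,0] mem=[0,0,0,13]
After op 7 (/): stack=[0] mem=[0,0,0,13]
After op 8 (push 20): stack=[0,20] mem=[0,0,0,13]
After op 9 (STO M3): stack=[0] mem=[0,0,0,20]
After op 10 (push 4): stack=[0,4] mem=[0,0,0,20]
After op 11 (dup): stack=[0,4,4] mem=[0,0,0,20]

Answer: [0, 4, 4]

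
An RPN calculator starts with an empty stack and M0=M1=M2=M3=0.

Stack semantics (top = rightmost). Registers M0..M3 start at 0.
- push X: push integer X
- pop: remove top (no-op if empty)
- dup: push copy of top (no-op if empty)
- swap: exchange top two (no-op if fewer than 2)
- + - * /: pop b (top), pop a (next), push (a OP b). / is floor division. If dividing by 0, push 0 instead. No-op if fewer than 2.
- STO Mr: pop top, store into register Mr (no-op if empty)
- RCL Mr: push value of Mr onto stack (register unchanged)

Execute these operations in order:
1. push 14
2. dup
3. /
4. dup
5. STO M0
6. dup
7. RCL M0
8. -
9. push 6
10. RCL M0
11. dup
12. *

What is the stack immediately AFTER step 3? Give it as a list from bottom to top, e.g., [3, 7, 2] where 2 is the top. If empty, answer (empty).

After op 1 (push 14): stack=[14] mem=[0,0,0,0]
After op 2 (dup): stack=[14,14] mem=[0,0,0,0]
After op 3 (/): stack=[1] mem=[0,0,0,0]

[1]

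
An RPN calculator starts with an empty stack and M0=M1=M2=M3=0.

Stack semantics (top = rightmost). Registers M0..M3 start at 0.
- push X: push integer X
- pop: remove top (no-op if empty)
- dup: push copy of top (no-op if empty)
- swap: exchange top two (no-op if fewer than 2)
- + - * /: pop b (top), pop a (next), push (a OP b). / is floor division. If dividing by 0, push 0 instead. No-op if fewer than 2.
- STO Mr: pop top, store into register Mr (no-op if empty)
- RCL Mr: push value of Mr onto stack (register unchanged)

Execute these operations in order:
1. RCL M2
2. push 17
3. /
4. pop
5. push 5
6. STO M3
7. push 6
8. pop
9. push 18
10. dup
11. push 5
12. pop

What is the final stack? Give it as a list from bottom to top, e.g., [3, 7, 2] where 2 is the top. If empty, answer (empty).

Answer: [18, 18]

Derivation:
After op 1 (RCL M2): stack=[0] mem=[0,0,0,0]
After op 2 (push 17): stack=[0,17] mem=[0,0,0,0]
After op 3 (/): stack=[0] mem=[0,0,0,0]
After op 4 (pop): stack=[empty] mem=[0,0,0,0]
After op 5 (push 5): stack=[5] mem=[0,0,0,0]
After op 6 (STO M3): stack=[empty] mem=[0,0,0,5]
After op 7 (push 6): stack=[6] mem=[0,0,0,5]
After op 8 (pop): stack=[empty] mem=[0,0,0,5]
After op 9 (push 18): stack=[18] mem=[0,0,0,5]
After op 10 (dup): stack=[18,18] mem=[0,0,0,5]
After op 11 (push 5): stack=[18,18,5] mem=[0,0,0,5]
After op 12 (pop): stack=[18,18] mem=[0,0,0,5]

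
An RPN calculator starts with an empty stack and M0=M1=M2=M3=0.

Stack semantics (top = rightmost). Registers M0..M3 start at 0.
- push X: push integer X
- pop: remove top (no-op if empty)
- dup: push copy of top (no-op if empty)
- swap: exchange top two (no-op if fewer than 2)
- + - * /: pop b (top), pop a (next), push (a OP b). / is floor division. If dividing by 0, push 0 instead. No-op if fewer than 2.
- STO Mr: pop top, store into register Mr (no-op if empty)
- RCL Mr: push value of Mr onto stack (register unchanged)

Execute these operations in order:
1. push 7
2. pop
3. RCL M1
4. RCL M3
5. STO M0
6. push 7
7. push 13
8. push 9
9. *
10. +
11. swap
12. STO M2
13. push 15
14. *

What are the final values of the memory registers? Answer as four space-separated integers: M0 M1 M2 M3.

Answer: 0 0 0 0

Derivation:
After op 1 (push 7): stack=[7] mem=[0,0,0,0]
After op 2 (pop): stack=[empty] mem=[0,0,0,0]
After op 3 (RCL M1): stack=[0] mem=[0,0,0,0]
After op 4 (RCL M3): stack=[0,0] mem=[0,0,0,0]
After op 5 (STO M0): stack=[0] mem=[0,0,0,0]
After op 6 (push 7): stack=[0,7] mem=[0,0,0,0]
After op 7 (push 13): stack=[0,7,13] mem=[0,0,0,0]
After op 8 (push 9): stack=[0,7,13,9] mem=[0,0,0,0]
After op 9 (*): stack=[0,7,117] mem=[0,0,0,0]
After op 10 (+): stack=[0,124] mem=[0,0,0,0]
After op 11 (swap): stack=[124,0] mem=[0,0,0,0]
After op 12 (STO M2): stack=[124] mem=[0,0,0,0]
After op 13 (push 15): stack=[124,15] mem=[0,0,0,0]
After op 14 (*): stack=[1860] mem=[0,0,0,0]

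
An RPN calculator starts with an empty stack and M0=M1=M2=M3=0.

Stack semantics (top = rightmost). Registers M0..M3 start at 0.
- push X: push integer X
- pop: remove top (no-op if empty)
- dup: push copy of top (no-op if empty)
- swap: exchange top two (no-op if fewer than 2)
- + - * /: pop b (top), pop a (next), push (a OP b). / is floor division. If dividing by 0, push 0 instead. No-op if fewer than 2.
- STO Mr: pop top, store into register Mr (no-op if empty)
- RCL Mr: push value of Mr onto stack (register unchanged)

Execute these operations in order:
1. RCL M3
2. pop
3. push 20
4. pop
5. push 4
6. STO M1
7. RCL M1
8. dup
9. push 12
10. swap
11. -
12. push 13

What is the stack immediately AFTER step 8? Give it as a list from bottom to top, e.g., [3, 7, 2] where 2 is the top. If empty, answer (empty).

After op 1 (RCL M3): stack=[0] mem=[0,0,0,0]
After op 2 (pop): stack=[empty] mem=[0,0,0,0]
After op 3 (push 20): stack=[20] mem=[0,0,0,0]
After op 4 (pop): stack=[empty] mem=[0,0,0,0]
After op 5 (push 4): stack=[4] mem=[0,0,0,0]
After op 6 (STO M1): stack=[empty] mem=[0,4,0,0]
After op 7 (RCL M1): stack=[4] mem=[0,4,0,0]
After op 8 (dup): stack=[4,4] mem=[0,4,0,0]

[4, 4]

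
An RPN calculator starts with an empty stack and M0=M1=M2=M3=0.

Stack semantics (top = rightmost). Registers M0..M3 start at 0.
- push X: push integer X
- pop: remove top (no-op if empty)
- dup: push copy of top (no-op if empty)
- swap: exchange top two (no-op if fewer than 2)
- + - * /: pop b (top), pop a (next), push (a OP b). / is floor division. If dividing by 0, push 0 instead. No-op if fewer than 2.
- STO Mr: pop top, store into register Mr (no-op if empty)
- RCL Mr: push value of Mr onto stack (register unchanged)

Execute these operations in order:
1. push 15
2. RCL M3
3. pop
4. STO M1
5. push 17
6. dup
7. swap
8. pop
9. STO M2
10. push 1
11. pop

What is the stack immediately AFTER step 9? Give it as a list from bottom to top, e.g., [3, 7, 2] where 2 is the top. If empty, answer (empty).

After op 1 (push 15): stack=[15] mem=[0,0,0,0]
After op 2 (RCL M3): stack=[15,0] mem=[0,0,0,0]
After op 3 (pop): stack=[15] mem=[0,0,0,0]
After op 4 (STO M1): stack=[empty] mem=[0,15,0,0]
After op 5 (push 17): stack=[17] mem=[0,15,0,0]
After op 6 (dup): stack=[17,17] mem=[0,15,0,0]
After op 7 (swap): stack=[17,17] mem=[0,15,0,0]
After op 8 (pop): stack=[17] mem=[0,15,0,0]
After op 9 (STO M2): stack=[empty] mem=[0,15,17,0]

(empty)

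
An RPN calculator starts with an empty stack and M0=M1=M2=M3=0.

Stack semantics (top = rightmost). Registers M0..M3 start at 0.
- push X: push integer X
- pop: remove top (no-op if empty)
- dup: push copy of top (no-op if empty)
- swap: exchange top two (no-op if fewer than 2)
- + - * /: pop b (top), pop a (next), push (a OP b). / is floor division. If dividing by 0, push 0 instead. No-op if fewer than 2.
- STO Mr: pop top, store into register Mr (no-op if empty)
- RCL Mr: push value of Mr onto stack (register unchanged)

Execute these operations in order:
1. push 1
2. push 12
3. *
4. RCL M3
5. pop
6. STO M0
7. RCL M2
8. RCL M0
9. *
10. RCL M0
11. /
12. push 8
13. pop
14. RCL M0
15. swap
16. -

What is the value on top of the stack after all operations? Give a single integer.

After op 1 (push 1): stack=[1] mem=[0,0,0,0]
After op 2 (push 12): stack=[1,12] mem=[0,0,0,0]
After op 3 (*): stack=[12] mem=[0,0,0,0]
After op 4 (RCL M3): stack=[12,0] mem=[0,0,0,0]
After op 5 (pop): stack=[12] mem=[0,0,0,0]
After op 6 (STO M0): stack=[empty] mem=[12,0,0,0]
After op 7 (RCL M2): stack=[0] mem=[12,0,0,0]
After op 8 (RCL M0): stack=[0,12] mem=[12,0,0,0]
After op 9 (*): stack=[0] mem=[12,0,0,0]
After op 10 (RCL M0): stack=[0,12] mem=[12,0,0,0]
After op 11 (/): stack=[0] mem=[12,0,0,0]
After op 12 (push 8): stack=[0,8] mem=[12,0,0,0]
After op 13 (pop): stack=[0] mem=[12,0,0,0]
After op 14 (RCL M0): stack=[0,12] mem=[12,0,0,0]
After op 15 (swap): stack=[12,0] mem=[12,0,0,0]
After op 16 (-): stack=[12] mem=[12,0,0,0]

Answer: 12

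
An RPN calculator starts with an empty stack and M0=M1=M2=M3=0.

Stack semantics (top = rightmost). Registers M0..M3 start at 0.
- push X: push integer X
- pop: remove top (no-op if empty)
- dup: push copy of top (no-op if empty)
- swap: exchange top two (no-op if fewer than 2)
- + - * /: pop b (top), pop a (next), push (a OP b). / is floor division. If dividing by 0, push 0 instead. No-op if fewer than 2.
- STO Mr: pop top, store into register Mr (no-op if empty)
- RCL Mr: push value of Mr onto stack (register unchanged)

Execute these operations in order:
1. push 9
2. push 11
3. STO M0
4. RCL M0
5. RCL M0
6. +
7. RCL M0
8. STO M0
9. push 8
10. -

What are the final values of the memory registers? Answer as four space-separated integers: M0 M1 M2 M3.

Answer: 11 0 0 0

Derivation:
After op 1 (push 9): stack=[9] mem=[0,0,0,0]
After op 2 (push 11): stack=[9,11] mem=[0,0,0,0]
After op 3 (STO M0): stack=[9] mem=[11,0,0,0]
After op 4 (RCL M0): stack=[9,11] mem=[11,0,0,0]
After op 5 (RCL M0): stack=[9,11,11] mem=[11,0,0,0]
After op 6 (+): stack=[9,22] mem=[11,0,0,0]
After op 7 (RCL M0): stack=[9,22,11] mem=[11,0,0,0]
After op 8 (STO M0): stack=[9,22] mem=[11,0,0,0]
After op 9 (push 8): stack=[9,22,8] mem=[11,0,0,0]
After op 10 (-): stack=[9,14] mem=[11,0,0,0]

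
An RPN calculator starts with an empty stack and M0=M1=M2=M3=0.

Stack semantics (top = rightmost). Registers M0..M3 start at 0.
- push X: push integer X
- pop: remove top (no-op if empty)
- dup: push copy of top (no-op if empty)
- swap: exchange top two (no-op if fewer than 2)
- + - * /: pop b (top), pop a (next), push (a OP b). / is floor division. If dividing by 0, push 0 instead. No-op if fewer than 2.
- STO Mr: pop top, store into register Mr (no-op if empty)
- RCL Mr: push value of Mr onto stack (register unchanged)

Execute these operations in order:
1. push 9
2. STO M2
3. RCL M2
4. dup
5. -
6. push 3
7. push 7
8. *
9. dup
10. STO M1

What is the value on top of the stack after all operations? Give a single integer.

After op 1 (push 9): stack=[9] mem=[0,0,0,0]
After op 2 (STO M2): stack=[empty] mem=[0,0,9,0]
After op 3 (RCL M2): stack=[9] mem=[0,0,9,0]
After op 4 (dup): stack=[9,9] mem=[0,0,9,0]
After op 5 (-): stack=[0] mem=[0,0,9,0]
After op 6 (push 3): stack=[0,3] mem=[0,0,9,0]
After op 7 (push 7): stack=[0,3,7] mem=[0,0,9,0]
After op 8 (*): stack=[0,21] mem=[0,0,9,0]
After op 9 (dup): stack=[0,21,21] mem=[0,0,9,0]
After op 10 (STO M1): stack=[0,21] mem=[0,21,9,0]

Answer: 21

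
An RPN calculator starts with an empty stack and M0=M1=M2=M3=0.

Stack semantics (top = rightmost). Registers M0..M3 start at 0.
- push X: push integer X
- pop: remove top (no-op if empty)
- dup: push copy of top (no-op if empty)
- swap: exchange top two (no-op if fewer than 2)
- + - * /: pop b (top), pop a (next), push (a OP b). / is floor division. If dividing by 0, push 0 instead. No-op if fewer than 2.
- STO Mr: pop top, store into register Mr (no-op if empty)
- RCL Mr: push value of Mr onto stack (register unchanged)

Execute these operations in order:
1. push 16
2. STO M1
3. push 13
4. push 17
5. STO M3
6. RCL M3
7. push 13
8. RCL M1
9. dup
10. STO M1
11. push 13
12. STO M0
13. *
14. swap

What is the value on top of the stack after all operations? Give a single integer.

After op 1 (push 16): stack=[16] mem=[0,0,0,0]
After op 2 (STO M1): stack=[empty] mem=[0,16,0,0]
After op 3 (push 13): stack=[13] mem=[0,16,0,0]
After op 4 (push 17): stack=[13,17] mem=[0,16,0,0]
After op 5 (STO M3): stack=[13] mem=[0,16,0,17]
After op 6 (RCL M3): stack=[13,17] mem=[0,16,0,17]
After op 7 (push 13): stack=[13,17,13] mem=[0,16,0,17]
After op 8 (RCL M1): stack=[13,17,13,16] mem=[0,16,0,17]
After op 9 (dup): stack=[13,17,13,16,16] mem=[0,16,0,17]
After op 10 (STO M1): stack=[13,17,13,16] mem=[0,16,0,17]
After op 11 (push 13): stack=[13,17,13,16,13] mem=[0,16,0,17]
After op 12 (STO M0): stack=[13,17,13,16] mem=[13,16,0,17]
After op 13 (*): stack=[13,17,208] mem=[13,16,0,17]
After op 14 (swap): stack=[13,208,17] mem=[13,16,0,17]

Answer: 17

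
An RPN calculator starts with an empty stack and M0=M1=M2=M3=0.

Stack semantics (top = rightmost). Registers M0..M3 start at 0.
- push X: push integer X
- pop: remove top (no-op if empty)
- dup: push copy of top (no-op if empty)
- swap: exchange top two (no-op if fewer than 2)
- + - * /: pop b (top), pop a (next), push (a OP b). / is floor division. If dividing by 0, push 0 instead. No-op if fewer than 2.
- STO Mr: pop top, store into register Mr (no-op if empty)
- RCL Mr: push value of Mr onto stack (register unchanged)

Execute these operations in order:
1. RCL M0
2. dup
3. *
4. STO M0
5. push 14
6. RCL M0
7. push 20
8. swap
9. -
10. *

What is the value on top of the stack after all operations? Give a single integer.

After op 1 (RCL M0): stack=[0] mem=[0,0,0,0]
After op 2 (dup): stack=[0,0] mem=[0,0,0,0]
After op 3 (*): stack=[0] mem=[0,0,0,0]
After op 4 (STO M0): stack=[empty] mem=[0,0,0,0]
After op 5 (push 14): stack=[14] mem=[0,0,0,0]
After op 6 (RCL M0): stack=[14,0] mem=[0,0,0,0]
After op 7 (push 20): stack=[14,0,20] mem=[0,0,0,0]
After op 8 (swap): stack=[14,20,0] mem=[0,0,0,0]
After op 9 (-): stack=[14,20] mem=[0,0,0,0]
After op 10 (*): stack=[280] mem=[0,0,0,0]

Answer: 280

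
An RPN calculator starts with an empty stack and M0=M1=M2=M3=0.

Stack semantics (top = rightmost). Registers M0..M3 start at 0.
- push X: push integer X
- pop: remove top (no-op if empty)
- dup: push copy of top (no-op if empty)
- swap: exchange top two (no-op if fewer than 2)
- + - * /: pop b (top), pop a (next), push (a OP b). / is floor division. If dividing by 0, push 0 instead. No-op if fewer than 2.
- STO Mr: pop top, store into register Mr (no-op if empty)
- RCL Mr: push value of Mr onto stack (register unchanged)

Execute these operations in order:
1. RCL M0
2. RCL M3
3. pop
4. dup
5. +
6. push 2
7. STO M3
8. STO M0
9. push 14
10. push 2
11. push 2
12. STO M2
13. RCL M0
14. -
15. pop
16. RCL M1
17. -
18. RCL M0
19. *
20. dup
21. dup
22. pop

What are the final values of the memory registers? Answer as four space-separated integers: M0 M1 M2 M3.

After op 1 (RCL M0): stack=[0] mem=[0,0,0,0]
After op 2 (RCL M3): stack=[0,0] mem=[0,0,0,0]
After op 3 (pop): stack=[0] mem=[0,0,0,0]
After op 4 (dup): stack=[0,0] mem=[0,0,0,0]
After op 5 (+): stack=[0] mem=[0,0,0,0]
After op 6 (push 2): stack=[0,2] mem=[0,0,0,0]
After op 7 (STO M3): stack=[0] mem=[0,0,0,2]
After op 8 (STO M0): stack=[empty] mem=[0,0,0,2]
After op 9 (push 14): stack=[14] mem=[0,0,0,2]
After op 10 (push 2): stack=[14,2] mem=[0,0,0,2]
After op 11 (push 2): stack=[14,2,2] mem=[0,0,0,2]
After op 12 (STO M2): stack=[14,2] mem=[0,0,2,2]
After op 13 (RCL M0): stack=[14,2,0] mem=[0,0,2,2]
After op 14 (-): stack=[14,2] mem=[0,0,2,2]
After op 15 (pop): stack=[14] mem=[0,0,2,2]
After op 16 (RCL M1): stack=[14,0] mem=[0,0,2,2]
After op 17 (-): stack=[14] mem=[0,0,2,2]
After op 18 (RCL M0): stack=[14,0] mem=[0,0,2,2]
After op 19 (*): stack=[0] mem=[0,0,2,2]
After op 20 (dup): stack=[0,0] mem=[0,0,2,2]
After op 21 (dup): stack=[0,0,0] mem=[0,0,2,2]
After op 22 (pop): stack=[0,0] mem=[0,0,2,2]

Answer: 0 0 2 2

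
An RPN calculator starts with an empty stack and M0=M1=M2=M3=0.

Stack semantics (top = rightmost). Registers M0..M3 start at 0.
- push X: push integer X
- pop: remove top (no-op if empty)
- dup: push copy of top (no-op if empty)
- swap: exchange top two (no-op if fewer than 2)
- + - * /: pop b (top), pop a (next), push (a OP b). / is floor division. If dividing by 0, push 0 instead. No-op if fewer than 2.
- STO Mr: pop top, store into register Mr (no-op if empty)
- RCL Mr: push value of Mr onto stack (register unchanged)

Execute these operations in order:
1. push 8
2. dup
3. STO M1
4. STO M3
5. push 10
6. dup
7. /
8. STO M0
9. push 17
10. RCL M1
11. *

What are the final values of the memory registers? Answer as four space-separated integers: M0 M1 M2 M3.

After op 1 (push 8): stack=[8] mem=[0,0,0,0]
After op 2 (dup): stack=[8,8] mem=[0,0,0,0]
After op 3 (STO M1): stack=[8] mem=[0,8,0,0]
After op 4 (STO M3): stack=[empty] mem=[0,8,0,8]
After op 5 (push 10): stack=[10] mem=[0,8,0,8]
After op 6 (dup): stack=[10,10] mem=[0,8,0,8]
After op 7 (/): stack=[1] mem=[0,8,0,8]
After op 8 (STO M0): stack=[empty] mem=[1,8,0,8]
After op 9 (push 17): stack=[17] mem=[1,8,0,8]
After op 10 (RCL M1): stack=[17,8] mem=[1,8,0,8]
After op 11 (*): stack=[136] mem=[1,8,0,8]

Answer: 1 8 0 8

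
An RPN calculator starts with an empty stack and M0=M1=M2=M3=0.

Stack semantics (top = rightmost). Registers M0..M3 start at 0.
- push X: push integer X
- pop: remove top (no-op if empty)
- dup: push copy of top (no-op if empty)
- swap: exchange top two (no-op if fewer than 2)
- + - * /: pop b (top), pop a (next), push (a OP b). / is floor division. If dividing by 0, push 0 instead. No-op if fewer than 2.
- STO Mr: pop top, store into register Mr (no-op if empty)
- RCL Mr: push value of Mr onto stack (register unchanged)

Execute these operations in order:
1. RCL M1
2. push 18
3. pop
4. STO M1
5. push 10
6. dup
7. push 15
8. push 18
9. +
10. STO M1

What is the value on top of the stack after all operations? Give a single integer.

After op 1 (RCL M1): stack=[0] mem=[0,0,0,0]
After op 2 (push 18): stack=[0,18] mem=[0,0,0,0]
After op 3 (pop): stack=[0] mem=[0,0,0,0]
After op 4 (STO M1): stack=[empty] mem=[0,0,0,0]
After op 5 (push 10): stack=[10] mem=[0,0,0,0]
After op 6 (dup): stack=[10,10] mem=[0,0,0,0]
After op 7 (push 15): stack=[10,10,15] mem=[0,0,0,0]
After op 8 (push 18): stack=[10,10,15,18] mem=[0,0,0,0]
After op 9 (+): stack=[10,10,33] mem=[0,0,0,0]
After op 10 (STO M1): stack=[10,10] mem=[0,33,0,0]

Answer: 10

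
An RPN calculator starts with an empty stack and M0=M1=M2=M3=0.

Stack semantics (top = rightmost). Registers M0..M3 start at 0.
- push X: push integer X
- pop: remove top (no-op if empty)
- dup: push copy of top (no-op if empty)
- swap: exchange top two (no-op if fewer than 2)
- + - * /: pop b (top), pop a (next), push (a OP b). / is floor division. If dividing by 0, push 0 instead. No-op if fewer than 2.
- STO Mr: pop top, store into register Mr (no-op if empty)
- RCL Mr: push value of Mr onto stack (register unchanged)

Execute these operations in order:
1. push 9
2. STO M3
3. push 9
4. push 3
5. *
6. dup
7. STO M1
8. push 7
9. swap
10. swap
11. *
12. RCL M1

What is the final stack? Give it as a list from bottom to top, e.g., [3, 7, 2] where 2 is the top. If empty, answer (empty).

Answer: [189, 27]

Derivation:
After op 1 (push 9): stack=[9] mem=[0,0,0,0]
After op 2 (STO M3): stack=[empty] mem=[0,0,0,9]
After op 3 (push 9): stack=[9] mem=[0,0,0,9]
After op 4 (push 3): stack=[9,3] mem=[0,0,0,9]
After op 5 (*): stack=[27] mem=[0,0,0,9]
After op 6 (dup): stack=[27,27] mem=[0,0,0,9]
After op 7 (STO M1): stack=[27] mem=[0,27,0,9]
After op 8 (push 7): stack=[27,7] mem=[0,27,0,9]
After op 9 (swap): stack=[7,27] mem=[0,27,0,9]
After op 10 (swap): stack=[27,7] mem=[0,27,0,9]
After op 11 (*): stack=[189] mem=[0,27,0,9]
After op 12 (RCL M1): stack=[189,27] mem=[0,27,0,9]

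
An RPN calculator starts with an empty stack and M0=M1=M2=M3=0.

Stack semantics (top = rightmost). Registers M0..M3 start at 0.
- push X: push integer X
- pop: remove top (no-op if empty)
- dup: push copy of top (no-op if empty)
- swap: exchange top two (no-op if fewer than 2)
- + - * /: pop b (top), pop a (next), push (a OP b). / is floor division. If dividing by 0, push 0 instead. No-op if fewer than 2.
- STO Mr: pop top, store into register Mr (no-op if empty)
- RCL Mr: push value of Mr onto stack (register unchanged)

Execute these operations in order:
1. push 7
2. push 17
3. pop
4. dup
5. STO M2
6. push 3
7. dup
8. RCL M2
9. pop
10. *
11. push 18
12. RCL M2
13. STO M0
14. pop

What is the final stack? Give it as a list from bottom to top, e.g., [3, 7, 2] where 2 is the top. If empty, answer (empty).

Answer: [7, 9]

Derivation:
After op 1 (push 7): stack=[7] mem=[0,0,0,0]
After op 2 (push 17): stack=[7,17] mem=[0,0,0,0]
After op 3 (pop): stack=[7] mem=[0,0,0,0]
After op 4 (dup): stack=[7,7] mem=[0,0,0,0]
After op 5 (STO M2): stack=[7] mem=[0,0,7,0]
After op 6 (push 3): stack=[7,3] mem=[0,0,7,0]
After op 7 (dup): stack=[7,3,3] mem=[0,0,7,0]
After op 8 (RCL M2): stack=[7,3,3,7] mem=[0,0,7,0]
After op 9 (pop): stack=[7,3,3] mem=[0,0,7,0]
After op 10 (*): stack=[7,9] mem=[0,0,7,0]
After op 11 (push 18): stack=[7,9,18] mem=[0,0,7,0]
After op 12 (RCL M2): stack=[7,9,18,7] mem=[0,0,7,0]
After op 13 (STO M0): stack=[7,9,18] mem=[7,0,7,0]
After op 14 (pop): stack=[7,9] mem=[7,0,7,0]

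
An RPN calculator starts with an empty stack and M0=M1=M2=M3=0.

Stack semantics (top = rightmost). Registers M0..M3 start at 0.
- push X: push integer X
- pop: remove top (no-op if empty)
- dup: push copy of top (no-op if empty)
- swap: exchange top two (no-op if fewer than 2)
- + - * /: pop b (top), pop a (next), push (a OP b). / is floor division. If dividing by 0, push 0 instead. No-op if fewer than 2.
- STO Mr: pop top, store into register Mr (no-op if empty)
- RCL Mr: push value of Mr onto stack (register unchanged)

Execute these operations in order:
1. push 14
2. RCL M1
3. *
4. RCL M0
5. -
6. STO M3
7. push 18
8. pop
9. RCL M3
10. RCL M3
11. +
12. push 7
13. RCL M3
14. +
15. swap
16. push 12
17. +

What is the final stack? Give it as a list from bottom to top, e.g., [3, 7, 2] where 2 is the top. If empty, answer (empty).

Answer: [7, 12]

Derivation:
After op 1 (push 14): stack=[14] mem=[0,0,0,0]
After op 2 (RCL M1): stack=[14,0] mem=[0,0,0,0]
After op 3 (*): stack=[0] mem=[0,0,0,0]
After op 4 (RCL M0): stack=[0,0] mem=[0,0,0,0]
After op 5 (-): stack=[0] mem=[0,0,0,0]
After op 6 (STO M3): stack=[empty] mem=[0,0,0,0]
After op 7 (push 18): stack=[18] mem=[0,0,0,0]
After op 8 (pop): stack=[empty] mem=[0,0,0,0]
After op 9 (RCL M3): stack=[0] mem=[0,0,0,0]
After op 10 (RCL M3): stack=[0,0] mem=[0,0,0,0]
After op 11 (+): stack=[0] mem=[0,0,0,0]
After op 12 (push 7): stack=[0,7] mem=[0,0,0,0]
After op 13 (RCL M3): stack=[0,7,0] mem=[0,0,0,0]
After op 14 (+): stack=[0,7] mem=[0,0,0,0]
After op 15 (swap): stack=[7,0] mem=[0,0,0,0]
After op 16 (push 12): stack=[7,0,12] mem=[0,0,0,0]
After op 17 (+): stack=[7,12] mem=[0,0,0,0]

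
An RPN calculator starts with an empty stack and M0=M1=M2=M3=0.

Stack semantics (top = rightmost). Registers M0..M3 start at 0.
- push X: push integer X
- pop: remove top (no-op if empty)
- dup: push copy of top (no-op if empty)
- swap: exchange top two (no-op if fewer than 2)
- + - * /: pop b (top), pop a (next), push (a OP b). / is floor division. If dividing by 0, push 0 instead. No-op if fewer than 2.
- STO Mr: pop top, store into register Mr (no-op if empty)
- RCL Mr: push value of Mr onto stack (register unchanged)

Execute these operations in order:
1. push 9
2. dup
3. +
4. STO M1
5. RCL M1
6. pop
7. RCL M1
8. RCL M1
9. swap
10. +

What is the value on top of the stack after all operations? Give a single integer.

Answer: 36

Derivation:
After op 1 (push 9): stack=[9] mem=[0,0,0,0]
After op 2 (dup): stack=[9,9] mem=[0,0,0,0]
After op 3 (+): stack=[18] mem=[0,0,0,0]
After op 4 (STO M1): stack=[empty] mem=[0,18,0,0]
After op 5 (RCL M1): stack=[18] mem=[0,18,0,0]
After op 6 (pop): stack=[empty] mem=[0,18,0,0]
After op 7 (RCL M1): stack=[18] mem=[0,18,0,0]
After op 8 (RCL M1): stack=[18,18] mem=[0,18,0,0]
After op 9 (swap): stack=[18,18] mem=[0,18,0,0]
After op 10 (+): stack=[36] mem=[0,18,0,0]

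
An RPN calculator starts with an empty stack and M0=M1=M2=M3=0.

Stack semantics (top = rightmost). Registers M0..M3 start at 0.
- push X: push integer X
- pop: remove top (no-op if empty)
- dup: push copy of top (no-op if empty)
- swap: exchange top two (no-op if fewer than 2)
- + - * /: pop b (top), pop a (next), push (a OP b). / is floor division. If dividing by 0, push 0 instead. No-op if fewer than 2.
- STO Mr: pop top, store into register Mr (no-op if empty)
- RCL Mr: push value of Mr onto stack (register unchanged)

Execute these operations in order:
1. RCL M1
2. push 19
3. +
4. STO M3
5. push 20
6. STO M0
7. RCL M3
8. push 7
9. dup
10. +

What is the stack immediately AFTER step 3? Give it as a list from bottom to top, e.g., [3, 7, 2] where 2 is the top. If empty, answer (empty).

After op 1 (RCL M1): stack=[0] mem=[0,0,0,0]
After op 2 (push 19): stack=[0,19] mem=[0,0,0,0]
After op 3 (+): stack=[19] mem=[0,0,0,0]

[19]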